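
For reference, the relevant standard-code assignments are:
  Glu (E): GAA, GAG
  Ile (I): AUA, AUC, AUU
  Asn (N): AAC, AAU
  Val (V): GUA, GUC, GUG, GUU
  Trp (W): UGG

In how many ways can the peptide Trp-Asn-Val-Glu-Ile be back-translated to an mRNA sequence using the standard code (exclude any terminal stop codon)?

48

Trp: 1 codon.
Asn: 2 codons.
Val: 4 codons.
Glu: 2 codons.
Ile: 3 codons.
1 × 2 × 4 × 2 × 3 = 48.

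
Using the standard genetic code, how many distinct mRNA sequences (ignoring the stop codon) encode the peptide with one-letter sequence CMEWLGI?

Cys: 2 codons.
Met: 1 codon.
Glu: 2 codons.
Trp: 1 codon.
Leu: 6 codons.
Gly: 4 codons.
Ile: 3 codons.
2 × 1 × 2 × 1 × 6 × 4 × 3 = 288.

288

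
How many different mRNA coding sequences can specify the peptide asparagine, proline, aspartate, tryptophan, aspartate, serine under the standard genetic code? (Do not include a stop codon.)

192

Asn: 2 codons.
Pro: 4 codons.
Asp: 2 codons.
Trp: 1 codon.
Asp: 2 codons.
Ser: 6 codons.
2 × 4 × 2 × 1 × 2 × 6 = 192.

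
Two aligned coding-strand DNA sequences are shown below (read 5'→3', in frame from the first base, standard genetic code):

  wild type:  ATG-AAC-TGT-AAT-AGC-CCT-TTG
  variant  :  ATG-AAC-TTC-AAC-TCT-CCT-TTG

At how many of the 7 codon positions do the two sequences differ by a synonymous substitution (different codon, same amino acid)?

Codon 1: ATG Met / ATG Met — identical.
Codon 2: AAC Asn / AAC Asn — identical.
Codon 3: TGT Cys / TTC Phe — nonsynonymous.
Codon 4: AAT Asn / AAC Asn — synonymous.
Codon 5: AGC Ser / TCT Ser — synonymous.
Codon 6: CCT Pro / CCT Pro — identical.
Codon 7: TTG Leu / TTG Leu — identical.
Synonymous differences: 2.

2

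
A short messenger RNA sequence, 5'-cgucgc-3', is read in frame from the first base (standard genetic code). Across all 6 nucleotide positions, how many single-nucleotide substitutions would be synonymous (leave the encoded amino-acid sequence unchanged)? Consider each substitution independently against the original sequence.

Codon 1 (CGU, Arg): 3 synonymous substitutions.
Codon 2 (CGC, Arg): 3 synonymous substitutions.
Total: 3 + 3 = 6.

6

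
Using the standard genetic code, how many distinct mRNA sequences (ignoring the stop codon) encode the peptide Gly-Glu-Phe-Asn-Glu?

64

Gly: 4 codons.
Glu: 2 codons.
Phe: 2 codons.
Asn: 2 codons.
Glu: 2 codons.
4 × 2 × 2 × 2 × 2 = 64.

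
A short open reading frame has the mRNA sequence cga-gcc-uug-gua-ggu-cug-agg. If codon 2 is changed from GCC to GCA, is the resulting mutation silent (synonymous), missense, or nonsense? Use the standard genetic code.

silent

Position 6 falls in codon 2: GCC → Ala.
After the substitution the codon is GCA → Ala.
Both encode Ala, so the change is synonymous.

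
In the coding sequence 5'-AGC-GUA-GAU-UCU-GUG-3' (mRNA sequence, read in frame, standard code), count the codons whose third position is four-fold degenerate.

3

Codon 1 AGC (Ser): third position 2-fold.
Codon 2 GUA (Val): third position 4-fold.
Codon 3 GAU (Asp): third position 2-fold.
Codon 4 UCU (Ser): third position 4-fold.
Codon 5 GUG (Val): third position 4-fold.
Four-fold degenerate third positions: 3.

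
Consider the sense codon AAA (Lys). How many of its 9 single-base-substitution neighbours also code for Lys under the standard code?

Position 1: none → 0 synonymous.
Position 2: none → 0 synonymous.
Position 3: AAG → 1 synonymous.
Total: 0 + 0 + 1 = 1.

1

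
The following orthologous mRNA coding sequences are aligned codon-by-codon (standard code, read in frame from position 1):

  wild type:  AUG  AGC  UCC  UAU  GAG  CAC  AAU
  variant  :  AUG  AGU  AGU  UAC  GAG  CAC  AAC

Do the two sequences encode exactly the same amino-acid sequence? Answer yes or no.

yes

Codon 1: AUG Met / AUG Met — identical.
Codon 2: AGC Ser / AGU Ser — synonymous.
Codon 3: UCC Ser / AGU Ser — synonymous.
Codon 4: UAU Tyr / UAC Tyr — synonymous.
Codon 5: GAG Glu / GAG Glu — identical.
Codon 6: CAC His / CAC His — identical.
Codon 7: AAU Asn / AAC Asn — synonymous.
Nonsynonymous differences: 0 → same protein.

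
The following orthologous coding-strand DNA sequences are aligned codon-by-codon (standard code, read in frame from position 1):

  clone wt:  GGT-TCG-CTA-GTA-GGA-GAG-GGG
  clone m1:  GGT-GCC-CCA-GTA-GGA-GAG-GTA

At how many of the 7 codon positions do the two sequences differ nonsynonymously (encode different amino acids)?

3

Codon 1: GGT Gly / GGT Gly — identical.
Codon 2: TCG Ser / GCC Ala — nonsynonymous.
Codon 3: CTA Leu / CCA Pro — nonsynonymous.
Codon 4: GTA Val / GTA Val — identical.
Codon 5: GGA Gly / GGA Gly — identical.
Codon 6: GAG Glu / GAG Glu — identical.
Codon 7: GGG Gly / GTA Val — nonsynonymous.
Nonsynonymous differences: 3.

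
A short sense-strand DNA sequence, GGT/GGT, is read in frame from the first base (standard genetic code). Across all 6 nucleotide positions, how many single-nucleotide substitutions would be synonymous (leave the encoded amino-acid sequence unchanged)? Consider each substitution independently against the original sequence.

Codon 1 (GGT, Gly): 3 synonymous substitutions.
Codon 2 (GGT, Gly): 3 synonymous substitutions.
Total: 3 + 3 = 6.

6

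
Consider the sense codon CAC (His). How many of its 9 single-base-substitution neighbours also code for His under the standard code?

Position 1: none → 0 synonymous.
Position 2: none → 0 synonymous.
Position 3: CAU → 1 synonymous.
Total: 0 + 0 + 1 = 1.

1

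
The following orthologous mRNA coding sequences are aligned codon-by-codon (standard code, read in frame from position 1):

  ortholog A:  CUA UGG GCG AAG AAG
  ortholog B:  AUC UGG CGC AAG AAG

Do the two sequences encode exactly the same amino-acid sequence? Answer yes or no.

no

Codon 1: CUA Leu / AUC Ile — nonsynonymous.
Codon 2: UGG Trp / UGG Trp — identical.
Codon 3: GCG Ala / CGC Arg — nonsynonymous.
Codon 4: AAG Lys / AAG Lys — identical.
Codon 5: AAG Lys / AAG Lys — identical.
Nonsynonymous differences: 2 → different protein.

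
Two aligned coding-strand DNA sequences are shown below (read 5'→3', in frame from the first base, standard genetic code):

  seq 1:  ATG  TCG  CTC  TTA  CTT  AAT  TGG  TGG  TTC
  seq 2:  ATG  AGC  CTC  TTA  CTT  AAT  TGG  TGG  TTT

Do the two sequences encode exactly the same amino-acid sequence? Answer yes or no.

Codon 1: ATG Met / ATG Met — identical.
Codon 2: TCG Ser / AGC Ser — synonymous.
Codon 3: CTC Leu / CTC Leu — identical.
Codon 4: TTA Leu / TTA Leu — identical.
Codon 5: CTT Leu / CTT Leu — identical.
Codon 6: AAT Asn / AAT Asn — identical.
Codon 7: TGG Trp / TGG Trp — identical.
Codon 8: TGG Trp / TGG Trp — identical.
Codon 9: TTC Phe / TTT Phe — synonymous.
Nonsynonymous differences: 0 → same protein.

yes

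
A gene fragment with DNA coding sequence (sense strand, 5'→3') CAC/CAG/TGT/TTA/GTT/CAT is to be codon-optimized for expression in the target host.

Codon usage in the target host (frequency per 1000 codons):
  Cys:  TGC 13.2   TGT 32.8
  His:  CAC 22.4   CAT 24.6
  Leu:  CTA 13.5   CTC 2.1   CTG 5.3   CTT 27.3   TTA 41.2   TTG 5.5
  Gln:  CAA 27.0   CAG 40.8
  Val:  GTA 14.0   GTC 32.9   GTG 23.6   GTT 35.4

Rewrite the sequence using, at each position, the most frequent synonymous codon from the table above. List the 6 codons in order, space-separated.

CAT CAG TGT TTA GTT CAT

Codon 1 (His): best is CAT at 24.6.
Codon 2 (Gln): best is CAG at 40.8.
Codon 3 (Cys): best is TGT at 32.8.
Codon 4 (Leu): best is TTA at 41.2.
Codon 5 (Val): best is GTT at 35.4.
Codon 6 (His): best is CAT at 24.6.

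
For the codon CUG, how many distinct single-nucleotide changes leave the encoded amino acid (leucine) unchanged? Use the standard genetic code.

4

Position 1: UUG → 1 synonymous.
Position 2: none → 0 synonymous.
Position 3: CUU, CUC, CUA → 3 synonymous.
Total: 1 + 0 + 3 = 4.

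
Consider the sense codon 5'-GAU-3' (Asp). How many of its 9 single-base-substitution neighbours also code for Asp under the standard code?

Position 1: none → 0 synonymous.
Position 2: none → 0 synonymous.
Position 3: GAC → 1 synonymous.
Total: 0 + 0 + 1 = 1.

1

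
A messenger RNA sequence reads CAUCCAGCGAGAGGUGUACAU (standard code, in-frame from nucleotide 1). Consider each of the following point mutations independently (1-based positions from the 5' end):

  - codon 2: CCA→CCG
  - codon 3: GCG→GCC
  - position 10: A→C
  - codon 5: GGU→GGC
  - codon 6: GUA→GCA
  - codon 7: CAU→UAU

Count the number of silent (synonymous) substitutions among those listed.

Codon 2: CCA (Pro) → CCG (Pro) — synonymous.
Codon 3: GCG (Ala) → GCC (Ala) — synonymous.
Codon 4: AGA (Arg) → CGA (Arg) — synonymous.
Codon 5: GGU (Gly) → GGC (Gly) — synonymous.
Codon 6: GUA (Val) → GCA (Ala) — missense.
Codon 7: CAU (His) → UAU (Tyr) — missense.
Synonymous: 4 of 6.

4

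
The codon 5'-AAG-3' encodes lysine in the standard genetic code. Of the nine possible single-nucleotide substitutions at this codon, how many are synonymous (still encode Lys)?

1

Position 1: none → 0 synonymous.
Position 2: none → 0 synonymous.
Position 3: AAA → 1 synonymous.
Total: 0 + 0 + 1 = 1.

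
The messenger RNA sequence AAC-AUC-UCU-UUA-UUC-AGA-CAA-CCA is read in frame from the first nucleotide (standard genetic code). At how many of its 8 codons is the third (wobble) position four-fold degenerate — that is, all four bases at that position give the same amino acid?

Codon 1 AAC (Asn): third position 2-fold.
Codon 2 AUC (Ile): third position 3-fold.
Codon 3 UCU (Ser): third position 4-fold.
Codon 4 UUA (Leu): third position 2-fold.
Codon 5 UUC (Phe): third position 2-fold.
Codon 6 AGA (Arg): third position 2-fold.
Codon 7 CAA (Gln): third position 2-fold.
Codon 8 CCA (Pro): third position 4-fold.
Four-fold degenerate third positions: 2.

2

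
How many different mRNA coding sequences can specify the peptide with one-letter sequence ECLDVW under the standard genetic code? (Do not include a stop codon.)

192

Glu: 2 codons.
Cys: 2 codons.
Leu: 6 codons.
Asp: 2 codons.
Val: 4 codons.
Trp: 1 codon.
2 × 2 × 6 × 2 × 4 × 1 = 192.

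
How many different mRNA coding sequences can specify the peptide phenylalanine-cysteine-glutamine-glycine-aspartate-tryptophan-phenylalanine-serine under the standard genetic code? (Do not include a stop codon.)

768

Phe: 2 codons.
Cys: 2 codons.
Gln: 2 codons.
Gly: 4 codons.
Asp: 2 codons.
Trp: 1 codon.
Phe: 2 codons.
Ser: 6 codons.
2 × 2 × 2 × 4 × 2 × 1 × 2 × 6 = 768.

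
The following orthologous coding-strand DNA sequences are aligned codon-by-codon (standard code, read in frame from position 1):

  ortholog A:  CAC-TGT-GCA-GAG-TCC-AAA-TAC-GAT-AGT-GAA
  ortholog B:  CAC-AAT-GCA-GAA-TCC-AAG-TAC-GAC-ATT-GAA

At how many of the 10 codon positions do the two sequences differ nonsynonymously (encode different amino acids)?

2

Codon 1: CAC His / CAC His — identical.
Codon 2: TGT Cys / AAT Asn — nonsynonymous.
Codon 3: GCA Ala / GCA Ala — identical.
Codon 4: GAG Glu / GAA Glu — synonymous.
Codon 5: TCC Ser / TCC Ser — identical.
Codon 6: AAA Lys / AAG Lys — synonymous.
Codon 7: TAC Tyr / TAC Tyr — identical.
Codon 8: GAT Asp / GAC Asp — synonymous.
Codon 9: AGT Ser / ATT Ile — nonsynonymous.
Codon 10: GAA Glu / GAA Glu — identical.
Nonsynonymous differences: 2.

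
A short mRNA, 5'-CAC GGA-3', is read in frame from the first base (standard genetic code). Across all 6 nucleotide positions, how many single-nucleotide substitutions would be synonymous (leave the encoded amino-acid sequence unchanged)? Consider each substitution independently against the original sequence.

Codon 1 (CAC, His): 1 synonymous substitution.
Codon 2 (GGA, Gly): 3 synonymous substitutions.
Total: 1 + 3 = 4.

4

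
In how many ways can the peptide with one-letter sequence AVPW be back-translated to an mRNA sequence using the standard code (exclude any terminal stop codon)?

Ala: 4 codons.
Val: 4 codons.
Pro: 4 codons.
Trp: 1 codon.
4 × 4 × 4 × 1 = 64.

64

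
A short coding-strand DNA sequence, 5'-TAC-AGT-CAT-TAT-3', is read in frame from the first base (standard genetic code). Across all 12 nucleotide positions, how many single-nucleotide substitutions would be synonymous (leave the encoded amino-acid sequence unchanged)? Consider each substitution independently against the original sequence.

Codon 1 (TAC, Tyr): 1 synonymous substitution.
Codon 2 (AGT, Ser): 1 synonymous substitution.
Codon 3 (CAT, His): 1 synonymous substitution.
Codon 4 (TAT, Tyr): 1 synonymous substitution.
Total: 1 + 1 + 1 + 1 = 4.

4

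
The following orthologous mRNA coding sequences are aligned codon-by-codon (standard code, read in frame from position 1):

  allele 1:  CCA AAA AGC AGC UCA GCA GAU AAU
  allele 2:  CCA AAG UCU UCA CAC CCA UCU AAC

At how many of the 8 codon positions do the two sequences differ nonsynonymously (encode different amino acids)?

Codon 1: CCA Pro / CCA Pro — identical.
Codon 2: AAA Lys / AAG Lys — synonymous.
Codon 3: AGC Ser / UCU Ser — synonymous.
Codon 4: AGC Ser / UCA Ser — synonymous.
Codon 5: UCA Ser / CAC His — nonsynonymous.
Codon 6: GCA Ala / CCA Pro — nonsynonymous.
Codon 7: GAU Asp / UCU Ser — nonsynonymous.
Codon 8: AAU Asn / AAC Asn — synonymous.
Nonsynonymous differences: 3.

3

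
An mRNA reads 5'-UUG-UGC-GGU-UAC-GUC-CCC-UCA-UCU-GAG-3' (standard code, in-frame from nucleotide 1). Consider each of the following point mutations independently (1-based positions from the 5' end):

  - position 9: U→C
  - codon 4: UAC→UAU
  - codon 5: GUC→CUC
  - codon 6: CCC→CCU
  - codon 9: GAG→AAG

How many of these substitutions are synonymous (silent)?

3

Codon 3: GGU (Gly) → GGC (Gly) — synonymous.
Codon 4: UAC (Tyr) → UAU (Tyr) — synonymous.
Codon 5: GUC (Val) → CUC (Leu) — missense.
Codon 6: CCC (Pro) → CCU (Pro) — synonymous.
Codon 9: GAG (Glu) → AAG (Lys) — missense.
Synonymous: 3 of 5.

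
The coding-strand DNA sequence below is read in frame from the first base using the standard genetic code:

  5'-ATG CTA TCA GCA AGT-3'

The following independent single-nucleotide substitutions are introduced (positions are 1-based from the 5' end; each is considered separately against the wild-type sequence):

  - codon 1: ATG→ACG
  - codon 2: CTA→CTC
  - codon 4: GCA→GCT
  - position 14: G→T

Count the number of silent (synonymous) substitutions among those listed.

2

Codon 1: ATG (Met) → ACG (Thr) — missense.
Codon 2: CTA (Leu) → CTC (Leu) — synonymous.
Codon 4: GCA (Ala) → GCT (Ala) — synonymous.
Codon 5: AGT (Ser) → ATT (Ile) — missense.
Synonymous: 2 of 4.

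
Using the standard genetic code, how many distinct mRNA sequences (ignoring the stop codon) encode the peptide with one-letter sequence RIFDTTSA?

Arg: 6 codons.
Ile: 3 codons.
Phe: 2 codons.
Asp: 2 codons.
Thr: 4 codons.
Thr: 4 codons.
Ser: 6 codons.
Ala: 4 codons.
6 × 3 × 2 × 2 × 4 × 4 × 6 × 4 = 27648.

27648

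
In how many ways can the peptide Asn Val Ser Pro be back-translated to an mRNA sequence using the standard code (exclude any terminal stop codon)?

192

Asn: 2 codons.
Val: 4 codons.
Ser: 6 codons.
Pro: 4 codons.
2 × 4 × 6 × 4 = 192.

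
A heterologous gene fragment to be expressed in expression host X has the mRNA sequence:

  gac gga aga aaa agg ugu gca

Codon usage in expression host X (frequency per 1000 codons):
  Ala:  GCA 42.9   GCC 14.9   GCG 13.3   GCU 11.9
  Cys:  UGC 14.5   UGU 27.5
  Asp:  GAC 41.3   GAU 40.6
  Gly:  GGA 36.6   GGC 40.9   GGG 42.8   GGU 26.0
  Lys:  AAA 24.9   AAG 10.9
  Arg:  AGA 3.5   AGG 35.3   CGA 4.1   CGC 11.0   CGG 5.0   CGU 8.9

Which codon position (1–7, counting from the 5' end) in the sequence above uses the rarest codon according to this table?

3

Codon 1 GAC (Asp): 41.3 per 1000.
Codon 2 GGA (Gly): 36.6 per 1000.
Codon 3 AGA (Arg): 3.5 per 1000.
Codon 4 AAA (Lys): 24.9 per 1000.
Codon 5 AGG (Arg): 35.3 per 1000.
Codon 6 UGU (Cys): 27.5 per 1000.
Codon 7 GCA (Ala): 42.9 per 1000.
Lowest frequency is 3.5 at codon 3.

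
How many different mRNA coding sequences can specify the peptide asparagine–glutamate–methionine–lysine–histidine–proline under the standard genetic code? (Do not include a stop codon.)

64

Asn: 2 codons.
Glu: 2 codons.
Met: 1 codon.
Lys: 2 codons.
His: 2 codons.
Pro: 4 codons.
2 × 2 × 1 × 2 × 2 × 4 = 64.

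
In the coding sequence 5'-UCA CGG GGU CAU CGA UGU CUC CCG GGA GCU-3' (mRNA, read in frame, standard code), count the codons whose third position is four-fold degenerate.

8

Codon 1 UCA (Ser): third position 4-fold.
Codon 2 CGG (Arg): third position 4-fold.
Codon 3 GGU (Gly): third position 4-fold.
Codon 4 CAU (His): third position 2-fold.
Codon 5 CGA (Arg): third position 4-fold.
Codon 6 UGU (Cys): third position 2-fold.
Codon 7 CUC (Leu): third position 4-fold.
Codon 8 CCG (Pro): third position 4-fold.
Codon 9 GGA (Gly): third position 4-fold.
Codon 10 GCU (Ala): third position 4-fold.
Four-fold degenerate third positions: 8.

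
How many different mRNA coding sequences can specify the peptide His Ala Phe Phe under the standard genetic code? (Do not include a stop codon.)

32

His: 2 codons.
Ala: 4 codons.
Phe: 2 codons.
Phe: 2 codons.
2 × 4 × 2 × 2 = 32.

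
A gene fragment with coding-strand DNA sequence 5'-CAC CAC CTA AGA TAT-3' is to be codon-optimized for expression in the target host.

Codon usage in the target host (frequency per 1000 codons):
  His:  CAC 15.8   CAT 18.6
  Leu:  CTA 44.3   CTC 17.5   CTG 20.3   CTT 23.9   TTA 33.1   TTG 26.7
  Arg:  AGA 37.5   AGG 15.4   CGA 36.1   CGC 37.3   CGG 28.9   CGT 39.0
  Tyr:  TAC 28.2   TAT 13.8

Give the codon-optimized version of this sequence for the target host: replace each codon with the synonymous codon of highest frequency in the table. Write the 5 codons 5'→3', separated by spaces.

CAT CAT CTA CGT TAC

Codon 1 (His): best is CAT at 18.6.
Codon 2 (His): best is CAT at 18.6.
Codon 3 (Leu): best is CTA at 44.3.
Codon 4 (Arg): best is CGT at 39.0.
Codon 5 (Tyr): best is TAC at 28.2.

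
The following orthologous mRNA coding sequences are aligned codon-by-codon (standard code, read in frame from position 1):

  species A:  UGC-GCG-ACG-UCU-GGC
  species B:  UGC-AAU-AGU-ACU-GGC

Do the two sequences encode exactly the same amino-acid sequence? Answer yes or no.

no

Codon 1: UGC Cys / UGC Cys — identical.
Codon 2: GCG Ala / AAU Asn — nonsynonymous.
Codon 3: ACG Thr / AGU Ser — nonsynonymous.
Codon 4: UCU Ser / ACU Thr — nonsynonymous.
Codon 5: GGC Gly / GGC Gly — identical.
Nonsynonymous differences: 3 → different protein.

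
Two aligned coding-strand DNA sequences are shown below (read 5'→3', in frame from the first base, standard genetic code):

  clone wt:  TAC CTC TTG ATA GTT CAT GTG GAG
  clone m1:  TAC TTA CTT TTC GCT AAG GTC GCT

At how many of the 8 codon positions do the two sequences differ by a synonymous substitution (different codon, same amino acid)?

3

Codon 1: TAC Tyr / TAC Tyr — identical.
Codon 2: CTC Leu / TTA Leu — synonymous.
Codon 3: TTG Leu / CTT Leu — synonymous.
Codon 4: ATA Ile / TTC Phe — nonsynonymous.
Codon 5: GTT Val / GCT Ala — nonsynonymous.
Codon 6: CAT His / AAG Lys — nonsynonymous.
Codon 7: GTG Val / GTC Val — synonymous.
Codon 8: GAG Glu / GCT Ala — nonsynonymous.
Synonymous differences: 3.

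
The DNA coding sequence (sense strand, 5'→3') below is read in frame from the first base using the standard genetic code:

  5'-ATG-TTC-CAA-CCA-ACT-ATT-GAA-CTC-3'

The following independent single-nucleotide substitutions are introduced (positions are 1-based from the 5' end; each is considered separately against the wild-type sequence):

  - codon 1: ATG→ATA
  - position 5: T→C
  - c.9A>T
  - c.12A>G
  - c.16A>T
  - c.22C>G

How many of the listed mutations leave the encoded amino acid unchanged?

Codon 1: ATG (Met) → ATA (Ile) — missense.
Codon 2: TTC (Phe) → TCC (Ser) — missense.
Codon 3: CAA (Gln) → CAT (His) — missense.
Codon 4: CCA (Pro) → CCG (Pro) — synonymous.
Codon 6: ATT (Ile) → TTT (Phe) — missense.
Codon 8: CTC (Leu) → GTC (Val) — missense.
Synonymous: 1 of 6.

1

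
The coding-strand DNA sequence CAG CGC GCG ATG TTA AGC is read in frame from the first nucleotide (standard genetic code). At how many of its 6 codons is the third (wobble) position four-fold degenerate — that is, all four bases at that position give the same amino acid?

Codon 1 CAG (Gln): third position 2-fold.
Codon 2 CGC (Arg): third position 4-fold.
Codon 3 GCG (Ala): third position 4-fold.
Codon 4 ATG (Met): third position 1-fold.
Codon 5 TTA (Leu): third position 2-fold.
Codon 6 AGC (Ser): third position 2-fold.
Four-fold degenerate third positions: 2.

2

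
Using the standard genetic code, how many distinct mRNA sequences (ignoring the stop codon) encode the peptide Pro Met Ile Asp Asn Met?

Pro: 4 codons.
Met: 1 codon.
Ile: 3 codons.
Asp: 2 codons.
Asn: 2 codons.
Met: 1 codon.
4 × 1 × 3 × 2 × 2 × 1 = 48.

48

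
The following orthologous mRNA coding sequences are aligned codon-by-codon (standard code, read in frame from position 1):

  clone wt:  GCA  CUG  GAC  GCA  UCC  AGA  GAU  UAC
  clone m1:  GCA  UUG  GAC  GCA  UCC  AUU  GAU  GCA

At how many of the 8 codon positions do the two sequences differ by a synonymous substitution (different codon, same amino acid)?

Codon 1: GCA Ala / GCA Ala — identical.
Codon 2: CUG Leu / UUG Leu — synonymous.
Codon 3: GAC Asp / GAC Asp — identical.
Codon 4: GCA Ala / GCA Ala — identical.
Codon 5: UCC Ser / UCC Ser — identical.
Codon 6: AGA Arg / AUU Ile — nonsynonymous.
Codon 7: GAU Asp / GAU Asp — identical.
Codon 8: UAC Tyr / GCA Ala — nonsynonymous.
Synonymous differences: 1.

1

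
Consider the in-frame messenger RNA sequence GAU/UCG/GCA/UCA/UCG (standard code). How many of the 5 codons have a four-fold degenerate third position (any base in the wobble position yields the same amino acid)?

4

Codon 1 GAU (Asp): third position 2-fold.
Codon 2 UCG (Ser): third position 4-fold.
Codon 3 GCA (Ala): third position 4-fold.
Codon 4 UCA (Ser): third position 4-fold.
Codon 5 UCG (Ser): third position 4-fold.
Four-fold degenerate third positions: 4.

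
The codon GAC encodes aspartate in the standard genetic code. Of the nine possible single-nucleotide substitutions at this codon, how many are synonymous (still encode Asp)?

Position 1: none → 0 synonymous.
Position 2: none → 0 synonymous.
Position 3: GAT → 1 synonymous.
Total: 0 + 0 + 1 = 1.

1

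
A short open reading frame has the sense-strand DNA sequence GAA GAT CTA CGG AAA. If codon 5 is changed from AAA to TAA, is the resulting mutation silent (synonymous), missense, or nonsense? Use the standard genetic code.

nonsense

Position 13 falls in codon 5: AAA → Lys.
After the substitution the codon is TAA → Stop.
The new codon is a stop codon, so this is a nonsense mutation.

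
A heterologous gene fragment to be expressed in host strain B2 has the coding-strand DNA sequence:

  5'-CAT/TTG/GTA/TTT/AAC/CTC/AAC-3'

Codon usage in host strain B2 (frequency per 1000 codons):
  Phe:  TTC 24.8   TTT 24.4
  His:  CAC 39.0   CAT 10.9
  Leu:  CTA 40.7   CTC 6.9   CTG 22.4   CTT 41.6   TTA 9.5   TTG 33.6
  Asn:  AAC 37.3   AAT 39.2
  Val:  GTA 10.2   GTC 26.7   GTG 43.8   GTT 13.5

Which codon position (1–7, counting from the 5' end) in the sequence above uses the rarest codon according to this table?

6

Codon 1 CAT (His): 10.9 per 1000.
Codon 2 TTG (Leu): 33.6 per 1000.
Codon 3 GTA (Val): 10.2 per 1000.
Codon 4 TTT (Phe): 24.4 per 1000.
Codon 5 AAC (Asn): 37.3 per 1000.
Codon 6 CTC (Leu): 6.9 per 1000.
Codon 7 AAC (Asn): 37.3 per 1000.
Lowest frequency is 6.9 at codon 6.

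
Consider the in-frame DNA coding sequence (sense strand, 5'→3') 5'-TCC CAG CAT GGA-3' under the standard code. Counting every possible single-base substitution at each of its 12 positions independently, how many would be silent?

Codon 1 (TCC, Ser): 3 synonymous substitutions.
Codon 2 (CAG, Gln): 1 synonymous substitution.
Codon 3 (CAT, His): 1 synonymous substitution.
Codon 4 (GGA, Gly): 3 synonymous substitutions.
Total: 3 + 1 + 1 + 3 = 8.

8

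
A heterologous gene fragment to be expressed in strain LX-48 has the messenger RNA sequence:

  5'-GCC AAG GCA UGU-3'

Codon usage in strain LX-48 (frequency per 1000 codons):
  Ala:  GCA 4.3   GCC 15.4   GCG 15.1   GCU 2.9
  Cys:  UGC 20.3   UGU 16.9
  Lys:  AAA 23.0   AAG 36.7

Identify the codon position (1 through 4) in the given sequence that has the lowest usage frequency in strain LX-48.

3

Codon 1 GCC (Ala): 15.4 per 1000.
Codon 2 AAG (Lys): 36.7 per 1000.
Codon 3 GCA (Ala): 4.3 per 1000.
Codon 4 UGU (Cys): 16.9 per 1000.
Lowest frequency is 4.3 at codon 3.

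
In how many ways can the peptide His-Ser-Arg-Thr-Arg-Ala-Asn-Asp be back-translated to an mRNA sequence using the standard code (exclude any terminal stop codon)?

27648

His: 2 codons.
Ser: 6 codons.
Arg: 6 codons.
Thr: 4 codons.
Arg: 6 codons.
Ala: 4 codons.
Asn: 2 codons.
Asp: 2 codons.
2 × 6 × 6 × 4 × 6 × 4 × 2 × 2 = 27648.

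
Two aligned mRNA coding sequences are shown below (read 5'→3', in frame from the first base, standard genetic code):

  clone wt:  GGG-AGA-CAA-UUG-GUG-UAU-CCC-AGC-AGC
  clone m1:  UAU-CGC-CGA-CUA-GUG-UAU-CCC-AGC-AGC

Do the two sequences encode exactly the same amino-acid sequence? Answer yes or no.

Codon 1: GGG Gly / UAU Tyr — nonsynonymous.
Codon 2: AGA Arg / CGC Arg — synonymous.
Codon 3: CAA Gln / CGA Arg — nonsynonymous.
Codon 4: UUG Leu / CUA Leu — synonymous.
Codon 5: GUG Val / GUG Val — identical.
Codon 6: UAU Tyr / UAU Tyr — identical.
Codon 7: CCC Pro / CCC Pro — identical.
Codon 8: AGC Ser / AGC Ser — identical.
Codon 9: AGC Ser / AGC Ser — identical.
Nonsynonymous differences: 2 → different protein.

no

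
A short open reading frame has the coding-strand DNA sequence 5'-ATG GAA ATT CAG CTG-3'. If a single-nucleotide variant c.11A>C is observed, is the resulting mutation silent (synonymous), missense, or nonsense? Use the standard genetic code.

Position 11 falls in codon 4: CAG → Gln.
After the substitution the codon is CCG → Pro.
Gln ≠ Pro, so this is a missense mutation.

missense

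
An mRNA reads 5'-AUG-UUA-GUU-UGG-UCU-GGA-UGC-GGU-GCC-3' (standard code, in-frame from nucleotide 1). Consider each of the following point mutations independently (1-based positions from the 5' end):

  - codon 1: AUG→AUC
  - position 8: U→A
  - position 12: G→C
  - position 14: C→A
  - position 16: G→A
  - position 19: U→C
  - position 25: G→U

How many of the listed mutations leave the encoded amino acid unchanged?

Codon 1: AUG (Met) → AUC (Ile) — missense.
Codon 3: GUU (Val) → GAU (Asp) — missense.
Codon 4: UGG (Trp) → UGC (Cys) — missense.
Codon 5: UCU (Ser) → UAU (Tyr) — missense.
Codon 6: GGA (Gly) → AGA (Arg) — missense.
Codon 7: UGC (Cys) → CGC (Arg) — missense.
Codon 9: GCC (Ala) → UCC (Ser) — missense.
Synonymous: 0 of 7.

0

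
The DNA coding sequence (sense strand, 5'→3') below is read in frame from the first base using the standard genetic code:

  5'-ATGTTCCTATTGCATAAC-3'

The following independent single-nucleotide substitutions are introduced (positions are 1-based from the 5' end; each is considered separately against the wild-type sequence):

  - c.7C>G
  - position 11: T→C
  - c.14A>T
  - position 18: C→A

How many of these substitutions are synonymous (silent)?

0

Codon 3: CTA (Leu) → GTA (Val) — missense.
Codon 4: TTG (Leu) → TCG (Ser) — missense.
Codon 5: CAT (His) → CTT (Leu) — missense.
Codon 6: AAC (Asn) → AAA (Lys) — missense.
Synonymous: 0 of 4.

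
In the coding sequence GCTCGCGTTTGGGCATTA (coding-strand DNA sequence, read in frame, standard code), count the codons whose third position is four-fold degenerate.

4

Codon 1 GCT (Ala): third position 4-fold.
Codon 2 CGC (Arg): third position 4-fold.
Codon 3 GTT (Val): third position 4-fold.
Codon 4 TGG (Trp): third position 1-fold.
Codon 5 GCA (Ala): third position 4-fold.
Codon 6 TTA (Leu): third position 2-fold.
Four-fold degenerate third positions: 4.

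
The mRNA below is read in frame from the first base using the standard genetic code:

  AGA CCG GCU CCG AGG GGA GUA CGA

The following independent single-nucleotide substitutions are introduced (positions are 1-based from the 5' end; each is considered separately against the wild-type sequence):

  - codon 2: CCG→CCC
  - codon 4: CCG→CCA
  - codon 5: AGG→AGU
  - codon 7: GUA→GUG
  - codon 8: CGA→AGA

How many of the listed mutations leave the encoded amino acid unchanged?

4

Codon 2: CCG (Pro) → CCC (Pro) — synonymous.
Codon 4: CCG (Pro) → CCA (Pro) — synonymous.
Codon 5: AGG (Arg) → AGU (Ser) — missense.
Codon 7: GUA (Val) → GUG (Val) — synonymous.
Codon 8: CGA (Arg) → AGA (Arg) — synonymous.
Synonymous: 4 of 5.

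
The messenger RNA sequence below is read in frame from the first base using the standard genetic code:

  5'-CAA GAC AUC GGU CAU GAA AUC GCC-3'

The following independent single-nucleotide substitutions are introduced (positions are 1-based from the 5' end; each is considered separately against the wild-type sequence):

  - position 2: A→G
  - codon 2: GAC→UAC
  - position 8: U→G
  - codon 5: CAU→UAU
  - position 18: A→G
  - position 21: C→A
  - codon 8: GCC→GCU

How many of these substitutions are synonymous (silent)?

3

Codon 1: CAA (Gln) → CGA (Arg) — missense.
Codon 2: GAC (Asp) → UAC (Tyr) — missense.
Codon 3: AUC (Ile) → AGC (Ser) — missense.
Codon 5: CAU (His) → UAU (Tyr) — missense.
Codon 6: GAA (Glu) → GAG (Glu) — synonymous.
Codon 7: AUC (Ile) → AUA (Ile) — synonymous.
Codon 8: GCC (Ala) → GCU (Ala) — synonymous.
Synonymous: 3 of 7.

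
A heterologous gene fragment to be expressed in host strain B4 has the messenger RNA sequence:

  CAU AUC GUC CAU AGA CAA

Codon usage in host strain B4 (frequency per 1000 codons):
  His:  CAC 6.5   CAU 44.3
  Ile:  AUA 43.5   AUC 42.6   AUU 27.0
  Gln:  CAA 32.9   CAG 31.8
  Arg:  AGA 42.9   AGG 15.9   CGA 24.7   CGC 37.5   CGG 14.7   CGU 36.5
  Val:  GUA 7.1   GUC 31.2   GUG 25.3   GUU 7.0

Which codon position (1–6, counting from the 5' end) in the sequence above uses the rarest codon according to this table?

Codon 1 CAU (His): 44.3 per 1000.
Codon 2 AUC (Ile): 42.6 per 1000.
Codon 3 GUC (Val): 31.2 per 1000.
Codon 4 CAU (His): 44.3 per 1000.
Codon 5 AGA (Arg): 42.9 per 1000.
Codon 6 CAA (Gln): 32.9 per 1000.
Lowest frequency is 31.2 at codon 3.

3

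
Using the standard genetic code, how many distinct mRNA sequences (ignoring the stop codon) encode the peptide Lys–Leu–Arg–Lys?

Lys: 2 codons.
Leu: 6 codons.
Arg: 6 codons.
Lys: 2 codons.
2 × 6 × 6 × 2 = 144.

144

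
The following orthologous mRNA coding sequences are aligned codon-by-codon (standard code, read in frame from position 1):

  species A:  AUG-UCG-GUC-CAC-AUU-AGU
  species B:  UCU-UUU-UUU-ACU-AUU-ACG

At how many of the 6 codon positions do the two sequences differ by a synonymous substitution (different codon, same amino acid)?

0

Codon 1: AUG Met / UCU Ser — nonsynonymous.
Codon 2: UCG Ser / UUU Phe — nonsynonymous.
Codon 3: GUC Val / UUU Phe — nonsynonymous.
Codon 4: CAC His / ACU Thr — nonsynonymous.
Codon 5: AUU Ile / AUU Ile — identical.
Codon 6: AGU Ser / ACG Thr — nonsynonymous.
Synonymous differences: 0.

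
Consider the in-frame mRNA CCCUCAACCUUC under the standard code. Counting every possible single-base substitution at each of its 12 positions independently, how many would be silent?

10

Codon 1 (CCC, Pro): 3 synonymous substitutions.
Codon 2 (UCA, Ser): 3 synonymous substitutions.
Codon 3 (ACC, Thr): 3 synonymous substitutions.
Codon 4 (UUC, Phe): 1 synonymous substitution.
Total: 3 + 3 + 3 + 1 = 10.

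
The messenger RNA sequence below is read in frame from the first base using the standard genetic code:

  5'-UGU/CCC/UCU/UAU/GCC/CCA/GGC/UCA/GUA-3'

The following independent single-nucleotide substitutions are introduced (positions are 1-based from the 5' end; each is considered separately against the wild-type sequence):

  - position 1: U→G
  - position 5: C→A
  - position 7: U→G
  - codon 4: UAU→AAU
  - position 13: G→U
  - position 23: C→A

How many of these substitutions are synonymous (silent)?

0

Codon 1: UGU (Cys) → GGU (Gly) — missense.
Codon 2: CCC (Pro) → CAC (His) — missense.
Codon 3: UCU (Ser) → GCU (Ala) — missense.
Codon 4: UAU (Tyr) → AAU (Asn) — missense.
Codon 5: GCC (Ala) → UCC (Ser) — missense.
Codon 8: UCA (Ser) → UAA (Stop) — nonsense.
Synonymous: 0 of 6.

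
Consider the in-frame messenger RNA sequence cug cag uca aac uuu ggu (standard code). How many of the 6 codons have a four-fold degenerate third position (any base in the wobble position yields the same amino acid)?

3

Codon 1 CUG (Leu): third position 4-fold.
Codon 2 CAG (Gln): third position 2-fold.
Codon 3 UCA (Ser): third position 4-fold.
Codon 4 AAC (Asn): third position 2-fold.
Codon 5 UUU (Phe): third position 2-fold.
Codon 6 GGU (Gly): third position 4-fold.
Four-fold degenerate third positions: 3.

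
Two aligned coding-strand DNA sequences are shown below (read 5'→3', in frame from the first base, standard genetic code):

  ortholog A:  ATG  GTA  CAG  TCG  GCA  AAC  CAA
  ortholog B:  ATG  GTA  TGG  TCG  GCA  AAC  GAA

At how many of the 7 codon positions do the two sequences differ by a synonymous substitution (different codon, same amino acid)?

0

Codon 1: ATG Met / ATG Met — identical.
Codon 2: GTA Val / GTA Val — identical.
Codon 3: CAG Gln / TGG Trp — nonsynonymous.
Codon 4: TCG Ser / TCG Ser — identical.
Codon 5: GCA Ala / GCA Ala — identical.
Codon 6: AAC Asn / AAC Asn — identical.
Codon 7: CAA Gln / GAA Glu — nonsynonymous.
Synonymous differences: 0.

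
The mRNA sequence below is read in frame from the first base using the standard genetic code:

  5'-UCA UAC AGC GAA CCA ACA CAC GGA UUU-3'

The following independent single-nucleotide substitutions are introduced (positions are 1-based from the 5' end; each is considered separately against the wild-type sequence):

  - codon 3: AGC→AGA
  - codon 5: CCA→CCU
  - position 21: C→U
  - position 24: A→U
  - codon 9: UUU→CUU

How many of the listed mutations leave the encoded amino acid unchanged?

3

Codon 3: AGC (Ser) → AGA (Arg) — missense.
Codon 5: CCA (Pro) → CCU (Pro) — synonymous.
Codon 7: CAC (His) → CAU (His) — synonymous.
Codon 8: GGA (Gly) → GGU (Gly) — synonymous.
Codon 9: UUU (Phe) → CUU (Leu) — missense.
Synonymous: 3 of 5.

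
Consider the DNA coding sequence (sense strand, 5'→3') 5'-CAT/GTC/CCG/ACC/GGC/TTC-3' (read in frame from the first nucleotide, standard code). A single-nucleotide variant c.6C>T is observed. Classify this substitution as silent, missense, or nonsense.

silent

Position 6 falls in codon 2: GTC → Val.
After the substitution the codon is GTT → Val.
Both encode Val, so the change is synonymous.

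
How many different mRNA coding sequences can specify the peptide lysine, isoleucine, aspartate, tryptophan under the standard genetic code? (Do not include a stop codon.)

12

Lys: 2 codons.
Ile: 3 codons.
Asp: 2 codons.
Trp: 1 codon.
2 × 3 × 2 × 1 = 12.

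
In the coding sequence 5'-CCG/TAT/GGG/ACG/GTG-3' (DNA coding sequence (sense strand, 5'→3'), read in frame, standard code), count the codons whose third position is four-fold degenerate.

Codon 1 CCG (Pro): third position 4-fold.
Codon 2 TAT (Tyr): third position 2-fold.
Codon 3 GGG (Gly): third position 4-fold.
Codon 4 ACG (Thr): third position 4-fold.
Codon 5 GTG (Val): third position 4-fold.
Four-fold degenerate third positions: 4.

4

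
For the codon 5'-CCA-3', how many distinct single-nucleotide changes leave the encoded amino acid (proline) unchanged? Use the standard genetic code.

Position 1: none → 0 synonymous.
Position 2: none → 0 synonymous.
Position 3: CCU, CCC, CCG → 3 synonymous.
Total: 0 + 0 + 3 = 3.

3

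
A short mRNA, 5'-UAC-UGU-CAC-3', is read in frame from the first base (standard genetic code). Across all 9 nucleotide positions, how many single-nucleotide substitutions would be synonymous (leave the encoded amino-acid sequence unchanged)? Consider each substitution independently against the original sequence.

Codon 1 (UAC, Tyr): 1 synonymous substitution.
Codon 2 (UGU, Cys): 1 synonymous substitution.
Codon 3 (CAC, His): 1 synonymous substitution.
Total: 1 + 1 + 1 = 3.

3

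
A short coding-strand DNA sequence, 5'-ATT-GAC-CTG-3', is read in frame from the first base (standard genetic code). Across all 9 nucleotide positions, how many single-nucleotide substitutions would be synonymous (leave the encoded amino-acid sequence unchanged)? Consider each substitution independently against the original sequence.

7

Codon 1 (ATT, Ile): 2 synonymous substitutions.
Codon 2 (GAC, Asp): 1 synonymous substitution.
Codon 3 (CTG, Leu): 4 synonymous substitutions.
Total: 2 + 1 + 4 = 7.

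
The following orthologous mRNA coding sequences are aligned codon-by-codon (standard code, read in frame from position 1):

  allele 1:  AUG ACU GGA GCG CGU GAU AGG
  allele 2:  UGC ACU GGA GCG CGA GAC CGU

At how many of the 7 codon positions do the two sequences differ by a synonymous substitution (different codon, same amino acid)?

Codon 1: AUG Met / UGC Cys — nonsynonymous.
Codon 2: ACU Thr / ACU Thr — identical.
Codon 3: GGA Gly / GGA Gly — identical.
Codon 4: GCG Ala / GCG Ala — identical.
Codon 5: CGU Arg / CGA Arg — synonymous.
Codon 6: GAU Asp / GAC Asp — synonymous.
Codon 7: AGG Arg / CGU Arg — synonymous.
Synonymous differences: 3.

3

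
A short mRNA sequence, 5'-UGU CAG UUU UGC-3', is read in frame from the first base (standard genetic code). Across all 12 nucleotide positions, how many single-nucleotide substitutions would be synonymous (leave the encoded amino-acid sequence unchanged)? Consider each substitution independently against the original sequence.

Codon 1 (UGU, Cys): 1 synonymous substitution.
Codon 2 (CAG, Gln): 1 synonymous substitution.
Codon 3 (UUU, Phe): 1 synonymous substitution.
Codon 4 (UGC, Cys): 1 synonymous substitution.
Total: 1 + 1 + 1 + 1 = 4.

4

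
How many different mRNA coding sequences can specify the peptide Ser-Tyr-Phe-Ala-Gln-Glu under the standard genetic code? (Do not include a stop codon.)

Ser: 6 codons.
Tyr: 2 codons.
Phe: 2 codons.
Ala: 4 codons.
Gln: 2 codons.
Glu: 2 codons.
6 × 2 × 2 × 4 × 2 × 2 = 384.

384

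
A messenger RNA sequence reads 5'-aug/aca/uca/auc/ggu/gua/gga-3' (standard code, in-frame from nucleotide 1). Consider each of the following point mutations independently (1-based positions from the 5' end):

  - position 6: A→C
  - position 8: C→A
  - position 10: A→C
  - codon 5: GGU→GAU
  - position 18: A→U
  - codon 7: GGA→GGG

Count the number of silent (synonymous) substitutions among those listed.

3

Codon 2: ACA (Thr) → ACC (Thr) — synonymous.
Codon 3: UCA (Ser) → UAA (Stop) — nonsense.
Codon 4: AUC (Ile) → CUC (Leu) — missense.
Codon 5: GGU (Gly) → GAU (Asp) — missense.
Codon 6: GUA (Val) → GUU (Val) — synonymous.
Codon 7: GGA (Gly) → GGG (Gly) — synonymous.
Synonymous: 3 of 6.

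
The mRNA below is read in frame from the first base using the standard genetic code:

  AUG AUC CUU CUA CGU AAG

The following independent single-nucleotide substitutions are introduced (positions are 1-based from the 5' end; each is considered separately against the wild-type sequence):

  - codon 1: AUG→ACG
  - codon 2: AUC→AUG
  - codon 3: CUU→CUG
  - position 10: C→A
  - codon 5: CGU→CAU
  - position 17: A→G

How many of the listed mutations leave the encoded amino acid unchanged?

Codon 1: AUG (Met) → ACG (Thr) — missense.
Codon 2: AUC (Ile) → AUG (Met) — missense.
Codon 3: CUU (Leu) → CUG (Leu) — synonymous.
Codon 4: CUA (Leu) → AUA (Ile) — missense.
Codon 5: CGU (Arg) → CAU (His) — missense.
Codon 6: AAG (Lys) → AGG (Arg) — missense.
Synonymous: 1 of 6.

1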